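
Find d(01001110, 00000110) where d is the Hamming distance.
XOR = 01001000, count of 1s = 2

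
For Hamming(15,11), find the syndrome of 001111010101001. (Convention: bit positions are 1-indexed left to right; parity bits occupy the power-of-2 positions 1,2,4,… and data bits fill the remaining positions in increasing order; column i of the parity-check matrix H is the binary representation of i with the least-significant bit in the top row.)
Syndrome s = H · r^T (mod 2), r = 001111010101001:
  s[0] = (101010101010101)·(001111010101001) mod 2 = 0+0+1+0+1+0+0+0+0+0+0+0+0+0+1 mod 2 = 1
  s[1] = (011001100110011)·(001111010101001) mod 2 = 0+0+1+0+0+1+0+0+0+1+0+0+0+0+1 mod 2 = 0
  s[2] = (000111100001111)·(001111010101001) mod 2 = 0+0+0+1+1+1+0+0+0+0+0+1+0+0+1 mod 2 = 1
  s[3] = (000000011111111)·(001111010101001) mod 2 = 0+0+0+0+0+0+0+1+0+1+0+1+0+0+1 mod 2 = 0
Syndrome = 1010
Non-zero syndrome: error at position 5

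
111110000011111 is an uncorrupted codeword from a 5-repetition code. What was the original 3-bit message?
Split into 5-bit blocks: 11111 00000 11111
Data = 101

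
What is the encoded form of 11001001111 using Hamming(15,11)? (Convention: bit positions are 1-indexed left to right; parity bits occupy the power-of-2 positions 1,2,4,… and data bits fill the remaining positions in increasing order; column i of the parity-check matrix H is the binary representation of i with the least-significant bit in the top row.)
Codeword c = d · G (mod 2), d = 11001001111:
  c[0] = d·G[:,0] = (11001001111)·(11011010101) mod 2 = 1+1+0+0+1+0+0+0+1+0+1 mod 2 = 1
  c[1] = d·G[:,1] = (11001001111)·(10110110011) mod 2 = 1+0+0+0+0+0+0+0+0+1+1 mod 2 = 1
  c[2] = d·G[:,2] = (11001001111)·(10000000000) mod 2 = 1+0+0+0+0+0+0+0+0+0+0 mod 2 = 1
  c[3] = d·G[:,3] = (11001001111)·(01110001111) mod 2 = 0+1+0+0+0+0+0+1+1+1+1 mod 2 = 1
  c[4] = d·G[:,4] = (11001001111)·(01000000000) mod 2 = 0+1+0+0+0+0+0+0+0+0+0 mod 2 = 1
  c[5] = d·G[:,5] = (11001001111)·(00100000000) mod 2 = 0+0+0+0+0+0+0+0+0+0+0 mod 2 = 0
  c[6] = d·G[:,6] = (11001001111)·(00010000000) mod 2 = 0+0+0+0+0+0+0+0+0+0+0 mod 2 = 0
  c[7] = d·G[:,7] = (11001001111)·(00001111111) mod 2 = 0+0+0+0+1+0+0+1+1+1+1 mod 2 = 1
  c[8] = d·G[:,8] = (11001001111)·(00001000000) mod 2 = 0+0+0+0+1+0+0+0+0+0+0 mod 2 = 1
  c[9] = d·G[:,9] = (11001001111)·(00000100000) mod 2 = 0+0+0+0+0+0+0+0+0+0+0 mod 2 = 0
  c[10] = d·G[:,10] = (11001001111)·(00000010000) mod 2 = 0+0+0+0+0+0+0+0+0+0+0 mod 2 = 0
  c[11] = d·G[:,11] = (11001001111)·(00000001000) mod 2 = 0+0+0+0+0+0+0+1+0+0+0 mod 2 = 1
  c[12] = d·G[:,12] = (11001001111)·(00000000100) mod 2 = 0+0+0+0+0+0+0+0+1+0+0 mod 2 = 1
  c[13] = d·G[:,13] = (11001001111)·(00000000010) mod 2 = 0+0+0+0+0+0+0+0+0+1+0 mod 2 = 1
  c[14] = d·G[:,14] = (11001001111)·(00000000001) mod 2 = 0+0+0+0+0+0+0+0+0+0+1 mod 2 = 1
Codeword = 111110011001111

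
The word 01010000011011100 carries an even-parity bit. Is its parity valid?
Sum of all bits: 0+1+0+1+0+0+0+0+0+1+1+0+1+1+1+0+0 = 7; 7 mod 2 = 1. Result is 1 → parity error detected.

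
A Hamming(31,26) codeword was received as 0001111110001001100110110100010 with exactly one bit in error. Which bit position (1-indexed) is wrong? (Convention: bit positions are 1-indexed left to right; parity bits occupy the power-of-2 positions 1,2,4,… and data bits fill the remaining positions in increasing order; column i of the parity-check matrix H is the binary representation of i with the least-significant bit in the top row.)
Syndrome s = H · r^T (mod 2), r = 0001111110001001100110110100010:
  s[0] = (1010101010101010101010101010101)·(0001111110001001100110110100010) mod 2 = 0+0+0+0+1+0+1+0+1+0+0+0+1+0+0+0+1+0+0+0+1+0+1+0+0+0+0+0+0+0+0 mod 2 = 1
  s[1] = (0110011001100110011001100110011)·(0001111110001001100110110100010) mod 2 = 0+0+0+0+0+1+1+0+0+0+0+0+0+0+0+0+0+0+0+0+0+0+1+0+0+1+0+0+0+1+0 mod 2 = 1
  s[2] = (0001111000011110000111100001111)·(0001111110001001100110110100010) mod 2 = 0+0+0+1+1+1+1+0+0+0+0+0+1+0+0+0+0+0+0+1+1+0+1+0+0+0+0+0+0+1+0 mod 2 = 1
  s[3] = (0000000111111110000000011111111)·(0001111110001001100110110100010) mod 2 = 0+0+0+0+0+0+0+1+1+0+0+0+1+0+0+0+0+0+0+0+0+0+0+1+0+1+0+0+0+1+0 mod 2 = 0
  s[4] = (0000000000000001111111111111111)·(0001111110001001100110110100010) mod 2 = 0+0+0+0+0+0+0+0+0+0+0+0+0+0+0+1+1+0+0+1+1+0+1+1+0+1+0+0+0+1+0 mod 2 = 0
Syndrome = 11100
Column i of H is the binary representation of i, so the syndrome is the binary index of the flipped bit.
Read s = 11100 with s[0] as LSB: 1·2^0 + 1·2^1 + 1·2^2 + 0·2^3 + 0·2^4 = 7.
Error is at bit position 7.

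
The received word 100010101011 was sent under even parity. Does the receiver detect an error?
Sum of received bits: 1+0+0+0+1+0+1+0+1+0+1+1 = 6; 6 mod 2 = 0. Result is 0 → no error detected.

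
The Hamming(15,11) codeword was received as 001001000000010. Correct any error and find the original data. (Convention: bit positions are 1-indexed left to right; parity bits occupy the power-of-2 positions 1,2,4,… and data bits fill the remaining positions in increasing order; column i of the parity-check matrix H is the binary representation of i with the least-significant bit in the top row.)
Syndrome s = H · r^T (mod 2), r = 001001000000010:
  s[0] = (101010101010101)·(001001000000010) mod 2 = 0+0+1+0+0+0+0+0+0+0+0+0+0+0+0 mod 2 = 1
  s[1] = (011001100110011)·(001001000000010) mod 2 = 0+0+1+0+0+1+0+0+0+0+0+0+0+1+0 mod 2 = 1
  s[2] = (000111100001111)·(001001000000010) mod 2 = 0+0+0+0+0+1+0+0+0+0+0+0+0+1+0 mod 2 = 0
  s[3] = (000000011111111)·(001001000000010) mod 2 = 0+0+0+0+0+0+0+0+0+0+0+0+0+1+0 mod 2 = 1
Syndrome = 1101
Column 11 of H equals this syndrome → error at bit 11 (1-indexed).
Flip bit 11: 001001000000010 → 001001000010010
Extract data bits at positions {3,5,6,7,9,10,11,12,13,14,15}: 10100010010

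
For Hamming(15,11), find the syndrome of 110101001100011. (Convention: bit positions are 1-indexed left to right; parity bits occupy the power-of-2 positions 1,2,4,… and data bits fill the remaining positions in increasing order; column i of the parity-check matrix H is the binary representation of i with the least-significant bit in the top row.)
Syndrome s = H · r^T (mod 2), r = 110101001100011:
  s[0] = (101010101010101)·(110101001100011) mod 2 = 1+0+0+0+0+0+0+0+1+0+0+0+0+0+1 mod 2 = 1
  s[1] = (011001100110011)·(110101001100011) mod 2 = 0+1+0+0+0+1+0+0+0+1+0+0+0+1+1 mod 2 = 1
  s[2] = (000111100001111)·(110101001100011) mod 2 = 0+0+0+1+0+1+0+0+0+0+0+0+0+1+1 mod 2 = 0
  s[3] = (000000011111111)·(110101001100011) mod 2 = 0+0+0+0+0+0+0+0+1+1+0+0+0+1+1 mod 2 = 0
Syndrome = 1100
Non-zero syndrome: error at position 3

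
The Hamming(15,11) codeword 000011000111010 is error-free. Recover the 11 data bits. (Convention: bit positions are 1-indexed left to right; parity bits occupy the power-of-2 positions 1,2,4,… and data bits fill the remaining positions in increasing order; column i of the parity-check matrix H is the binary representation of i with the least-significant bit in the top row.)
Parity bits occupy power-of-2 positions; data bits are at positions {3,5,6,7,9,10,11,12,13,14,15} (1-indexed).
Extract: c[3]=0 c[5]=1 c[6]=1 c[7]=0 c[9]=0 c[10]=1 c[11]=1 c[12]=1 c[13]=0 c[14]=1 c[15]=0
Data = 01100111010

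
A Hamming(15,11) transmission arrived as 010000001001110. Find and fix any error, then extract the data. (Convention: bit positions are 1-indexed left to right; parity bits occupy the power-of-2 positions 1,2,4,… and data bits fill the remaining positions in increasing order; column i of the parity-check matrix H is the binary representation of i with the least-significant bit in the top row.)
Syndrome s = H · r^T (mod 2), r = 010000001001110:
  s[0] = (101010101010101)·(010000001001110) mod 2 = 0+0+0+0+0+0+0+0+1+0+0+0+1+0+0 mod 2 = 0
  s[1] = (011001100110011)·(010000001001110) mod 2 = 0+1+0+0+0+0+0+0+0+0+0+0+0+1+0 mod 2 = 0
  s[2] = (000111100001111)·(010000001001110) mod 2 = 0+0+0+0+0+0+0+0+0+0+0+1+1+1+0 mod 2 = 1
  s[3] = (000000011111111)·(010000001001110) mod 2 = 0+0+0+0+0+0+0+0+1+0+0+1+1+1+0 mod 2 = 0
Syndrome = 0010
Column 4 of H equals this syndrome → error at bit 4 (1-indexed).
Flip bit 4: 010000001001110 → 010100001001110
Extract data bits at positions {3,5,6,7,9,10,11,12,13,14,15}: 00001001110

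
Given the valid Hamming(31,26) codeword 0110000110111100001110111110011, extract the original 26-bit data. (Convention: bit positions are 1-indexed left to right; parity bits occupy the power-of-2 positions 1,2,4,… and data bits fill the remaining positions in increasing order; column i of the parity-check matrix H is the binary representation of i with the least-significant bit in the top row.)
Parity bits occupy power-of-2 positions; data bits are at positions {3,5,6,7,9,10,11,12,13,14,15,17,18,19,20,21,22,23,24,25,26,27,28,29,30,31} (1-indexed).
Extract: c[3]=1 c[5]=0 c[6]=0 c[7]=0 c[9]=1 c[10]=0 c[11]=1 c[12]=1 c[13]=1 c[14]=1 c[15]=0 c[17]=0 c[18]=0 c[19]=1 c[20]=1 c[21]=1 c[22]=0 c[23]=1 c[24]=1 c[25]=1 c[26]=1 c[27]=1 c[28]=0 c[29]=0 c[30]=1 c[31]=1
Data = 10001011110001110111110011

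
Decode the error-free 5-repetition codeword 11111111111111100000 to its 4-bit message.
Split into 5-bit blocks: 11111 11111 11111 00000
Data = 1110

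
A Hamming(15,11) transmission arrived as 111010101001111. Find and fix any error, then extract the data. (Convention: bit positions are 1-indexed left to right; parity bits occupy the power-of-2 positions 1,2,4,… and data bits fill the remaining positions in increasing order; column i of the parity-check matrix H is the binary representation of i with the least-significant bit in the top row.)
Syndrome s = H · r^T (mod 2), r = 111010101001111:
  s[0] = (101010101010101)·(111010101001111) mod 2 = 1+0+1+0+1+0+1+0+1+0+0+0+1+0+1 mod 2 = 1
  s[1] = (011001100110011)·(111010101001111) mod 2 = 0+1+1+0+0+0+1+0+0+0+0+0+0+1+1 mod 2 = 1
  s[2] = (000111100001111)·(111010101001111) mod 2 = 0+0+0+0+1+0+1+0+0+0+0+1+1+1+1 mod 2 = 0
  s[3] = (000000011111111)·(111010101001111) mod 2 = 0+0+0+0+0+0+0+0+1+0+0+1+1+1+1 mod 2 = 1
Syndrome = 1101
Column 11 of H equals this syndrome → error at bit 11 (1-indexed).
Flip bit 11: 111010101001111 → 111010101011111
Extract data bits at positions {3,5,6,7,9,10,11,12,13,14,15}: 11011011111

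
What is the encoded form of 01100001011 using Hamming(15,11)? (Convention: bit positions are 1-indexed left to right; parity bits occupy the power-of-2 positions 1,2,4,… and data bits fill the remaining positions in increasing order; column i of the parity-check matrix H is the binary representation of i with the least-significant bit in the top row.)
Codeword c = d · G (mod 2), d = 01100001011:
  c[0] = d·G[:,0] = (01100001011)·(11011010101) mod 2 = 0+1+0+0+0+0+0+0+0+0+1 mod 2 = 0
  c[1] = d·G[:,1] = (01100001011)·(10110110011) mod 2 = 0+0+1+0+0+0+0+0+0+1+1 mod 2 = 1
  c[2] = d·G[:,2] = (01100001011)·(10000000000) mod 2 = 0+0+0+0+0+0+0+0+0+0+0 mod 2 = 0
  c[3] = d·G[:,3] = (01100001011)·(01110001111) mod 2 = 0+1+1+0+0+0+0+1+0+1+1 mod 2 = 1
  c[4] = d·G[:,4] = (01100001011)·(01000000000) mod 2 = 0+1+0+0+0+0+0+0+0+0+0 mod 2 = 1
  c[5] = d·G[:,5] = (01100001011)·(00100000000) mod 2 = 0+0+1+0+0+0+0+0+0+0+0 mod 2 = 1
  c[6] = d·G[:,6] = (01100001011)·(00010000000) mod 2 = 0+0+0+0+0+0+0+0+0+0+0 mod 2 = 0
  c[7] = d·G[:,7] = (01100001011)·(00001111111) mod 2 = 0+0+0+0+0+0+0+1+0+1+1 mod 2 = 1
  c[8] = d·G[:,8] = (01100001011)·(00001000000) mod 2 = 0+0+0+0+0+0+0+0+0+0+0 mod 2 = 0
  c[9] = d·G[:,9] = (01100001011)·(00000100000) mod 2 = 0+0+0+0+0+0+0+0+0+0+0 mod 2 = 0
  c[10] = d·G[:,10] = (01100001011)·(00000010000) mod 2 = 0+0+0+0+0+0+0+0+0+0+0 mod 2 = 0
  c[11] = d·G[:,11] = (01100001011)·(00000001000) mod 2 = 0+0+0+0+0+0+0+1+0+0+0 mod 2 = 1
  c[12] = d·G[:,12] = (01100001011)·(00000000100) mod 2 = 0+0+0+0+0+0+0+0+0+0+0 mod 2 = 0
  c[13] = d·G[:,13] = (01100001011)·(00000000010) mod 2 = 0+0+0+0+0+0+0+0+0+1+0 mod 2 = 1
  c[14] = d·G[:,14] = (01100001011)·(00000000001) mod 2 = 0+0+0+0+0+0+0+0+0+0+1 mod 2 = 1
Codeword = 010111010001011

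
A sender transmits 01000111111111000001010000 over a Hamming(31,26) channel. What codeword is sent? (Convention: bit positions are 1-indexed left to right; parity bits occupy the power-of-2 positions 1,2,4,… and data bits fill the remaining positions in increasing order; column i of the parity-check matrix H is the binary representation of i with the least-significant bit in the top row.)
Codeword c = d · G (mod 2), d = 01000111111111000001010000:
  c[0] = d·G[:,0] = (01000111111111000001010000)·(11011010101101010101010101) mod 2 = 0+1+0+0+0+0+1+0+1+0+1+1+0+1+0+0+0+0+0+1+0+1+0+0+0+0 mod 2 = 0
  c[1] = d·G[:,1] = (01000111111111000001010000)·(10110110011011001100110011) mod 2 = 0+0+0+0+0+1+1+0+0+1+1+0+1+1+0+0+0+0+0+0+0+1+0+0+0+0 mod 2 = 1
  c[2] = d·G[:,2] = (01000111111111000001010000)·(10000000000000000000000000) mod 2 = 0+0+0+0+0+0+0+0+0+0+0+0+0+0+0+0+0+0+0+0+0+0+0+0+0+0 mod 2 = 0
  c[3] = d·G[:,3] = (01000111111111000001010000)·(01110001111000111100001111) mod 2 = 0+1+0+0+0+0+0+1+1+1+1+0+0+0+0+0+0+0+0+0+0+0+0+0+0+0 mod 2 = 1
  c[4] = d·G[:,4] = (01000111111111000001010000)·(01000000000000000000000000) mod 2 = 0+1+0+0+0+0+0+0+0+0+0+0+0+0+0+0+0+0+0+0+0+0+0+0+0+0 mod 2 = 1
  c[5] = d·G[:,5] = (01000111111111000001010000)·(00100000000000000000000000) mod 2 = 0+0+0+0+0+0+0+0+0+0+0+0+0+0+0+0+0+0+0+0+0+0+0+0+0+0 mod 2 = 0
  c[6] = d·G[:,6] = (01000111111111000001010000)·(00010000000000000000000000) mod 2 = 0+0+0+0+0+0+0+0+0+0+0+0+0+0+0+0+0+0+0+0+0+0+0+0+0+0 mod 2 = 0
  c[7] = d·G[:,7] = (01000111111111000001010000)·(00001111111000000011111111) mod 2 = 0+0+0+0+0+1+1+1+1+1+1+0+0+0+0+0+0+0+0+1+0+1+0+0+0+0 mod 2 = 0
  c[8] = d·G[:,8] = (01000111111111000001010000)·(00001000000000000000000000) mod 2 = 0+0+0+0+0+0+0+0+0+0+0+0+0+0+0+0+0+0+0+0+0+0+0+0+0+0 mod 2 = 0
  c[9] = d·G[:,9] = (01000111111111000001010000)·(00000100000000000000000000) mod 2 = 0+0+0+0+0+1+0+0+0+0+0+0+0+0+0+0+0+0+0+0+0+0+0+0+0+0 mod 2 = 1
  c[10] = d·G[:,10] = (01000111111111000001010000)·(00000010000000000000000000) mod 2 = 0+0+0+0+0+0+1+0+0+0+0+0+0+0+0+0+0+0+0+0+0+0+0+0+0+0 mod 2 = 1
  c[11] = d·G[:,11] = (01000111111111000001010000)·(00000001000000000000000000) mod 2 = 0+0+0+0+0+0+0+1+0+0+0+0+0+0+0+0+0+0+0+0+0+0+0+0+0+0 mod 2 = 1
  c[12] = d·G[:,12] = (01000111111111000001010000)·(00000000100000000000000000) mod 2 = 0+0+0+0+0+0+0+0+1+0+0+0+0+0+0+0+0+0+0+0+0+0+0+0+0+0 mod 2 = 1
  c[13] = d·G[:,13] = (01000111111111000001010000)·(00000000010000000000000000) mod 2 = 0+0+0+0+0+0+0+0+0+1+0+0+0+0+0+0+0+0+0+0+0+0+0+0+0+0 mod 2 = 1
  c[14] = d·G[:,14] = (01000111111111000001010000)·(00000000001000000000000000) mod 2 = 0+0+0+0+0+0+0+0+0+0+1+0+0+0+0+0+0+0+0+0+0+0+0+0+0+0 mod 2 = 1
  c[15] = d·G[:,15] = (01000111111111000001010000)·(00000000000111111111111111) mod 2 = 0+0+0+0+0+0+0+0+0+0+0+1+1+1+0+0+0+0+0+1+0+1+0+0+0+0 mod 2 = 1
  c[16] = d·G[:,16] = (01000111111111000001010000)·(00000000000100000000000000) mod 2 = 0+0+0+0+0+0+0+0+0+0+0+1+0+0+0+0+0+0+0+0+0+0+0+0+0+0 mod 2 = 1
  c[17] = d·G[:,17] = (01000111111111000001010000)·(00000000000010000000000000) mod 2 = 0+0+0+0+0+0+0+0+0+0+0+0+1+0+0+0+0+0+0+0+0+0+0+0+0+0 mod 2 = 1
  c[18] = d·G[:,18] = (01000111111111000001010000)·(00000000000001000000000000) mod 2 = 0+0+0+0+0+0+0+0+0+0+0+0+0+1+0+0+0+0+0+0+0+0+0+0+0+0 mod 2 = 1
  c[19] = d·G[:,19] = (01000111111111000001010000)·(00000000000000100000000000) mod 2 = 0+0+0+0+0+0+0+0+0+0+0+0+0+0+0+0+0+0+0+0+0+0+0+0+0+0 mod 2 = 0
  c[20] = d·G[:,20] = (01000111111111000001010000)·(00000000000000010000000000) mod 2 = 0+0+0+0+0+0+0+0+0+0+0+0+0+0+0+0+0+0+0+0+0+0+0+0+0+0 mod 2 = 0
  c[21] = d·G[:,21] = (01000111111111000001010000)·(00000000000000001000000000) mod 2 = 0+0+0+0+0+0+0+0+0+0+0+0+0+0+0+0+0+0+0+0+0+0+0+0+0+0 mod 2 = 0
  c[22] = d·G[:,22] = (01000111111111000001010000)·(00000000000000000100000000) mod 2 = 0+0+0+0+0+0+0+0+0+0+0+0+0+0+0+0+0+0+0+0+0+0+0+0+0+0 mod 2 = 0
  c[23] = d·G[:,23] = (01000111111111000001010000)·(00000000000000000010000000) mod 2 = 0+0+0+0+0+0+0+0+0+0+0+0+0+0+0+0+0+0+0+0+0+0+0+0+0+0 mod 2 = 0
  c[24] = d·G[:,24] = (01000111111111000001010000)·(00000000000000000001000000) mod 2 = 0+0+0+0+0+0+0+0+0+0+0+0+0+0+0+0+0+0+0+1+0+0+0+0+0+0 mod 2 = 1
  c[25] = d·G[:,25] = (01000111111111000001010000)·(00000000000000000000100000) mod 2 = 0+0+0+0+0+0+0+0+0+0+0+0+0+0+0+0+0+0+0+0+0+0+0+0+0+0 mod 2 = 0
  c[26] = d·G[:,26] = (01000111111111000001010000)·(00000000000000000000010000) mod 2 = 0+0+0+0+0+0+0+0+0+0+0+0+0+0+0+0+0+0+0+0+0+1+0+0+0+0 mod 2 = 1
  c[27] = d·G[:,27] = (01000111111111000001010000)·(00000000000000000000001000) mod 2 = 0+0+0+0+0+0+0+0+0+0+0+0+0+0+0+0+0+0+0+0+0+0+0+0+0+0 mod 2 = 0
  c[28] = d·G[:,28] = (01000111111111000001010000)·(00000000000000000000000100) mod 2 = 0+0+0+0+0+0+0+0+0+0+0+0+0+0+0+0+0+0+0+0+0+0+0+0+0+0 mod 2 = 0
  c[29] = d·G[:,29] = (01000111111111000001010000)·(00000000000000000000000010) mod 2 = 0+0+0+0+0+0+0+0+0+0+0+0+0+0+0+0+0+0+0+0+0+0+0+0+0+0 mod 2 = 0
  c[30] = d·G[:,30] = (01000111111111000001010000)·(00000000000000000000000001) mod 2 = 0+0+0+0+0+0+0+0+0+0+0+0+0+0+0+0+0+0+0+0+0+0+0+0+0+0 mod 2 = 0
Codeword = 0101100001111111111000001010000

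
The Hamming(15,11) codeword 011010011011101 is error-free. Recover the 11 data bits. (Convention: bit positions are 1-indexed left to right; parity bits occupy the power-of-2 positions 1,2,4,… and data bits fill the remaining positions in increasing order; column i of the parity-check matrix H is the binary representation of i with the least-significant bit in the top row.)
Parity bits occupy power-of-2 positions; data bits are at positions {3,5,6,7,9,10,11,12,13,14,15} (1-indexed).
Extract: c[3]=1 c[5]=1 c[6]=0 c[7]=0 c[9]=1 c[10]=0 c[11]=1 c[12]=1 c[13]=1 c[14]=0 c[15]=1
Data = 11001011101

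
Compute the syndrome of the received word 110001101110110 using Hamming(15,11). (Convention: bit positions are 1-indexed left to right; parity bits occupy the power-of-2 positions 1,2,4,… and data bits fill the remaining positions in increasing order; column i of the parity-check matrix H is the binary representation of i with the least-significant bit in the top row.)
Syndrome s = H · r^T (mod 2), r = 110001101110110:
  s[0] = (101010101010101)·(110001101110110) mod 2 = 1+0+0+0+0+0+1+0+1+0+1+0+1+0+0 mod 2 = 1
  s[1] = (011001100110011)·(110001101110110) mod 2 = 0+1+0+0+0+1+1+0+0+1+1+0+0+1+0 mod 2 = 0
  s[2] = (000111100001111)·(110001101110110) mod 2 = 0+0+0+0+0+1+1+0+0+0+0+0+1+1+0 mod 2 = 0
  s[3] = (000000011111111)·(110001101110110) mod 2 = 0+0+0+0+0+0+0+0+1+1+1+0+1+1+0 mod 2 = 1
Syndrome = 1001
Non-zero syndrome: error at position 9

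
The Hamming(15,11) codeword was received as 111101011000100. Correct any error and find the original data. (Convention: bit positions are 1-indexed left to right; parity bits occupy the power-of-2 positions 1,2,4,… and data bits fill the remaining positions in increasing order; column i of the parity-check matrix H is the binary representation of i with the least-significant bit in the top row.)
Syndrome s = H · r^T (mod 2), r = 111101011000100:
  s[0] = (101010101010101)·(111101011000100) mod 2 = 1+0+1+0+0+0+0+0+1+0+0+0+1+0+0 mod 2 = 0
  s[1] = (011001100110011)·(111101011000100) mod 2 = 0+1+1+0+0+1+0+0+0+0+0+0+0+0+0 mod 2 = 1
  s[2] = (000111100001111)·(111101011000100) mod 2 = 0+0+0+1+0+1+0+0+0+0+0+0+1+0+0 mod 2 = 1
  s[3] = (000000011111111)·(111101011000100) mod 2 = 0+0+0+0+0+0+0+1+1+0+0+0+1+0+0 mod 2 = 1
Syndrome = 0111
Column 14 of H equals this syndrome → error at bit 14 (1-indexed).
Flip bit 14: 111101011000100 → 111101011000110
Extract data bits at positions {3,5,6,7,9,10,11,12,13,14,15}: 10101000110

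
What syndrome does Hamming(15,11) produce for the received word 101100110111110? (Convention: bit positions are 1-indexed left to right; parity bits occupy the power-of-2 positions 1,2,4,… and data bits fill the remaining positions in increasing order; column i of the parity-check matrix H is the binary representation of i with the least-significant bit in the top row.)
Syndrome s = H · r^T (mod 2), r = 101100110111110:
  s[0] = (101010101010101)·(101100110111110) mod 2 = 1+0+1+0+0+0+1+0+0+0+1+0+1+0+0 mod 2 = 1
  s[1] = (011001100110011)·(101100110111110) mod 2 = 0+0+1+0+0+0+1+0+0+1+1+0+0+1+0 mod 2 = 1
  s[2] = (000111100001111)·(101100110111110) mod 2 = 0+0+0+1+0+0+1+0+0+0+0+1+1+1+0 mod 2 = 1
  s[3] = (000000011111111)·(101100110111110) mod 2 = 0+0+0+0+0+0+0+1+0+1+1+1+1+1+0 mod 2 = 0
Syndrome = 1110
Non-zero syndrome: error at position 7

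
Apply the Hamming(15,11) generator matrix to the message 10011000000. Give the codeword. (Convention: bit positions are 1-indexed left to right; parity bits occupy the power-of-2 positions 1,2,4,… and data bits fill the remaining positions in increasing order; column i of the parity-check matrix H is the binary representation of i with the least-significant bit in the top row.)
Codeword c = d · G (mod 2), d = 10011000000:
  c[0] = d·G[:,0] = (10011000000)·(11011010101) mod 2 = 1+0+0+1+1+0+0+0+0+0+0 mod 2 = 1
  c[1] = d·G[:,1] = (10011000000)·(10110110011) mod 2 = 1+0+0+1+0+0+0+0+0+0+0 mod 2 = 0
  c[2] = d·G[:,2] = (10011000000)·(10000000000) mod 2 = 1+0+0+0+0+0+0+0+0+0+0 mod 2 = 1
  c[3] = d·G[:,3] = (10011000000)·(01110001111) mod 2 = 0+0+0+1+0+0+0+0+0+0+0 mod 2 = 1
  c[4] = d·G[:,4] = (10011000000)·(01000000000) mod 2 = 0+0+0+0+0+0+0+0+0+0+0 mod 2 = 0
  c[5] = d·G[:,5] = (10011000000)·(00100000000) mod 2 = 0+0+0+0+0+0+0+0+0+0+0 mod 2 = 0
  c[6] = d·G[:,6] = (10011000000)·(00010000000) mod 2 = 0+0+0+1+0+0+0+0+0+0+0 mod 2 = 1
  c[7] = d·G[:,7] = (10011000000)·(00001111111) mod 2 = 0+0+0+0+1+0+0+0+0+0+0 mod 2 = 1
  c[8] = d·G[:,8] = (10011000000)·(00001000000) mod 2 = 0+0+0+0+1+0+0+0+0+0+0 mod 2 = 1
  c[9] = d·G[:,9] = (10011000000)·(00000100000) mod 2 = 0+0+0+0+0+0+0+0+0+0+0 mod 2 = 0
  c[10] = d·G[:,10] = (10011000000)·(00000010000) mod 2 = 0+0+0+0+0+0+0+0+0+0+0 mod 2 = 0
  c[11] = d·G[:,11] = (10011000000)·(00000001000) mod 2 = 0+0+0+0+0+0+0+0+0+0+0 mod 2 = 0
  c[12] = d·G[:,12] = (10011000000)·(00000000100) mod 2 = 0+0+0+0+0+0+0+0+0+0+0 mod 2 = 0
  c[13] = d·G[:,13] = (10011000000)·(00000000010) mod 2 = 0+0+0+0+0+0+0+0+0+0+0 mod 2 = 0
  c[14] = d·G[:,14] = (10011000000)·(00000000001) mod 2 = 0+0+0+0+0+0+0+0+0+0+0 mod 2 = 0
Codeword = 101100111000000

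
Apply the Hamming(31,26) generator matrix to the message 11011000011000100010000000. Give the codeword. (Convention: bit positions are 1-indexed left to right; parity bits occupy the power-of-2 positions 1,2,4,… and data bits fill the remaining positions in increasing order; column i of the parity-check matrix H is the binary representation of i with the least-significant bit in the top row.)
Codeword c = d · G (mod 2), d = 11011000011000100010000000:
  c[0] = d·G[:,0] = (11011000011000100010000000)·(11011010101101010101010101) mod 2 = 1+1+0+1+1+0+0+0+0+0+1+0+0+0+0+0+0+0+0+0+0+0+0+0+0+0 mod 2 = 1
  c[1] = d·G[:,1] = (11011000011000100010000000)·(10110110011011001100110011) mod 2 = 1+0+0+1+0+0+0+0+0+1+1+0+0+0+0+0+0+0+0+0+0+0+0+0+0+0 mod 2 = 0
  c[2] = d·G[:,2] = (11011000011000100010000000)·(10000000000000000000000000) mod 2 = 1+0+0+0+0+0+0+0+0+0+0+0+0+0+0+0+0+0+0+0+0+0+0+0+0+0 mod 2 = 1
  c[3] = d·G[:,3] = (11011000011000100010000000)·(01110001111000111100001111) mod 2 = 0+1+0+1+0+0+0+0+0+1+1+0+0+0+1+0+0+0+0+0+0+0+0+0+0+0 mod 2 = 1
  c[4] = d·G[:,4] = (11011000011000100010000000)·(01000000000000000000000000) mod 2 = 0+1+0+0+0+0+0+0+0+0+0+0+0+0+0+0+0+0+0+0+0+0+0+0+0+0 mod 2 = 1
  c[5] = d·G[:,5] = (11011000011000100010000000)·(00100000000000000000000000) mod 2 = 0+0+0+0+0+0+0+0+0+0+0+0+0+0+0+0+0+0+0+0+0+0+0+0+0+0 mod 2 = 0
  c[6] = d·G[:,6] = (11011000011000100010000000)·(00010000000000000000000000) mod 2 = 0+0+0+1+0+0+0+0+0+0+0+0+0+0+0+0+0+0+0+0+0+0+0+0+0+0 mod 2 = 1
  c[7] = d·G[:,7] = (11011000011000100010000000)·(00001111111000000011111111) mod 2 = 0+0+0+0+1+0+0+0+0+1+1+0+0+0+0+0+0+0+1+0+0+0+0+0+0+0 mod 2 = 0
  c[8] = d·G[:,8] = (11011000011000100010000000)·(00001000000000000000000000) mod 2 = 0+0+0+0+1+0+0+0+0+0+0+0+0+0+0+0+0+0+0+0+0+0+0+0+0+0 mod 2 = 1
  c[9] = d·G[:,9] = (11011000011000100010000000)·(00000100000000000000000000) mod 2 = 0+0+0+0+0+0+0+0+0+0+0+0+0+0+0+0+0+0+0+0+0+0+0+0+0+0 mod 2 = 0
  c[10] = d·G[:,10] = (11011000011000100010000000)·(00000010000000000000000000) mod 2 = 0+0+0+0+0+0+0+0+0+0+0+0+0+0+0+0+0+0+0+0+0+0+0+0+0+0 mod 2 = 0
  c[11] = d·G[:,11] = (11011000011000100010000000)·(00000001000000000000000000) mod 2 = 0+0+0+0+0+0+0+0+0+0+0+0+0+0+0+0+0+0+0+0+0+0+0+0+0+0 mod 2 = 0
  c[12] = d·G[:,12] = (11011000011000100010000000)·(00000000100000000000000000) mod 2 = 0+0+0+0+0+0+0+0+0+0+0+0+0+0+0+0+0+0+0+0+0+0+0+0+0+0 mod 2 = 0
  c[13] = d·G[:,13] = (11011000011000100010000000)·(00000000010000000000000000) mod 2 = 0+0+0+0+0+0+0+0+0+1+0+0+0+0+0+0+0+0+0+0+0+0+0+0+0+0 mod 2 = 1
  c[14] = d·G[:,14] = (11011000011000100010000000)·(00000000001000000000000000) mod 2 = 0+0+0+0+0+0+0+0+0+0+1+0+0+0+0+0+0+0+0+0+0+0+0+0+0+0 mod 2 = 1
  c[15] = d·G[:,15] = (11011000011000100010000000)·(00000000000111111111111111) mod 2 = 0+0+0+0+0+0+0+0+0+0+0+0+0+0+1+0+0+0+1+0+0+0+0+0+0+0 mod 2 = 0
  c[16] = d·G[:,16] = (11011000011000100010000000)·(00000000000100000000000000) mod 2 = 0+0+0+0+0+0+0+0+0+0+0+0+0+0+0+0+0+0+0+0+0+0+0+0+0+0 mod 2 = 0
  c[17] = d·G[:,17] = (11011000011000100010000000)·(00000000000010000000000000) mod 2 = 0+0+0+0+0+0+0+0+0+0+0+0+0+0+0+0+0+0+0+0+0+0+0+0+0+0 mod 2 = 0
  c[18] = d·G[:,18] = (11011000011000100010000000)·(00000000000001000000000000) mod 2 = 0+0+0+0+0+0+0+0+0+0+0+0+0+0+0+0+0+0+0+0+0+0+0+0+0+0 mod 2 = 0
  c[19] = d·G[:,19] = (11011000011000100010000000)·(00000000000000100000000000) mod 2 = 0+0+0+0+0+0+0+0+0+0+0+0+0+0+1+0+0+0+0+0+0+0+0+0+0+0 mod 2 = 1
  c[20] = d·G[:,20] = (11011000011000100010000000)·(00000000000000010000000000) mod 2 = 0+0+0+0+0+0+0+0+0+0+0+0+0+0+0+0+0+0+0+0+0+0+0+0+0+0 mod 2 = 0
  c[21] = d·G[:,21] = (11011000011000100010000000)·(00000000000000001000000000) mod 2 = 0+0+0+0+0+0+0+0+0+0+0+0+0+0+0+0+0+0+0+0+0+0+0+0+0+0 mod 2 = 0
  c[22] = d·G[:,22] = (11011000011000100010000000)·(00000000000000000100000000) mod 2 = 0+0+0+0+0+0+0+0+0+0+0+0+0+0+0+0+0+0+0+0+0+0+0+0+0+0 mod 2 = 0
  c[23] = d·G[:,23] = (11011000011000100010000000)·(00000000000000000010000000) mod 2 = 0+0+0+0+0+0+0+0+0+0+0+0+0+0+0+0+0+0+1+0+0+0+0+0+0+0 mod 2 = 1
  c[24] = d·G[:,24] = (11011000011000100010000000)·(00000000000000000001000000) mod 2 = 0+0+0+0+0+0+0+0+0+0+0+0+0+0+0+0+0+0+0+0+0+0+0+0+0+0 mod 2 = 0
  c[25] = d·G[:,25] = (11011000011000100010000000)·(00000000000000000000100000) mod 2 = 0+0+0+0+0+0+0+0+0+0+0+0+0+0+0+0+0+0+0+0+0+0+0+0+0+0 mod 2 = 0
  c[26] = d·G[:,26] = (11011000011000100010000000)·(00000000000000000000010000) mod 2 = 0+0+0+0+0+0+0+0+0+0+0+0+0+0+0+0+0+0+0+0+0+0+0+0+0+0 mod 2 = 0
  c[27] = d·G[:,27] = (11011000011000100010000000)·(00000000000000000000001000) mod 2 = 0+0+0+0+0+0+0+0+0+0+0+0+0+0+0+0+0+0+0+0+0+0+0+0+0+0 mod 2 = 0
  c[28] = d·G[:,28] = (11011000011000100010000000)·(00000000000000000000000100) mod 2 = 0+0+0+0+0+0+0+0+0+0+0+0+0+0+0+0+0+0+0+0+0+0+0+0+0+0 mod 2 = 0
  c[29] = d·G[:,29] = (11011000011000100010000000)·(00000000000000000000000010) mod 2 = 0+0+0+0+0+0+0+0+0+0+0+0+0+0+0+0+0+0+0+0+0+0+0+0+0+0 mod 2 = 0
  c[30] = d·G[:,30] = (11011000011000100010000000)·(00000000000000000000000001) mod 2 = 0+0+0+0+0+0+0+0+0+0+0+0+0+0+0+0+0+0+0+0+0+0+0+0+0+0 mod 2 = 0
Codeword = 1011101010000110000100010000000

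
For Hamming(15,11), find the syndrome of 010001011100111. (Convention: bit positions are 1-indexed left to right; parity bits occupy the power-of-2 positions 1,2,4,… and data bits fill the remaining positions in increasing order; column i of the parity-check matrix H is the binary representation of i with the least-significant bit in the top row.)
Syndrome s = H · r^T (mod 2), r = 010001011100111:
  s[0] = (101010101010101)·(010001011100111) mod 2 = 0+0+0+0+0+0+0+0+1+0+0+0+1+0+1 mod 2 = 1
  s[1] = (011001100110011)·(010001011100111) mod 2 = 0+1+0+0+0+1+0+0+0+1+0+0+0+1+1 mod 2 = 1
  s[2] = (000111100001111)·(010001011100111) mod 2 = 0+0+0+0+0+1+0+0+0+0+0+0+1+1+1 mod 2 = 0
  s[3] = (000000011111111)·(010001011100111) mod 2 = 0+0+0+0+0+0+0+1+1+1+0+0+1+1+1 mod 2 = 0
Syndrome = 1100
Non-zero syndrome: error at position 3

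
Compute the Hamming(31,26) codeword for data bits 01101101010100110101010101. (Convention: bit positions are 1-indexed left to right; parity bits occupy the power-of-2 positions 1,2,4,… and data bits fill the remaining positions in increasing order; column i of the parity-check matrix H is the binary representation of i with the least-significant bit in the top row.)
Codeword c = d · G (mod 2), d = 01101101010100110101010101:
  c[0] = d·G[:,0] = (01101101010100110101010101)·(11011010101101010101010101) mod 2 = 0+1+0+0+1+0+0+0+0+0+0+1+0+0+0+1+0+1+0+1+0+1+0+1+0+1 mod 2 = 1
  c[1] = d·G[:,1] = (01101101010100110101010101)·(10110110011011001100110011) mod 2 = 0+0+1+0+0+1+0+0+0+1+0+0+0+0+0+0+0+1+0+0+0+1+0+0+0+1 mod 2 = 0
  c[2] = d·G[:,2] = (01101101010100110101010101)·(10000000000000000000000000) mod 2 = 0+0+0+0+0+0+0+0+0+0+0+0+0+0+0+0+0+0+0+0+0+0+0+0+0+0 mod 2 = 0
  c[3] = d·G[:,3] = (01101101010100110101010101)·(01110001111000111100001111) mod 2 = 0+1+1+0+0+0+0+1+0+1+0+0+0+0+1+1+0+1+0+0+0+0+0+1+0+1 mod 2 = 1
  c[4] = d·G[:,4] = (01101101010100110101010101)·(01000000000000000000000000) mod 2 = 0+1+0+0+0+0+0+0+0+0+0+0+0+0+0+0+0+0+0+0+0+0+0+0+0+0 mod 2 = 1
  c[5] = d·G[:,5] = (01101101010100110101010101)·(00100000000000000000000000) mod 2 = 0+0+1+0+0+0+0+0+0+0+0+0+0+0+0+0+0+0+0+0+0+0+0+0+0+0 mod 2 = 1
  c[6] = d·G[:,6] = (01101101010100110101010101)·(00010000000000000000000000) mod 2 = 0+0+0+0+0+0+0+0+0+0+0+0+0+0+0+0+0+0+0+0+0+0+0+0+0+0 mod 2 = 0
  c[7] = d·G[:,7] = (01101101010100110101010101)·(00001111111000000011111111) mod 2 = 0+0+0+0+1+1+0+1+0+1+0+0+0+0+0+0+0+0+0+1+0+1+0+1+0+1 mod 2 = 0
  c[8] = d·G[:,8] = (01101101010100110101010101)·(00001000000000000000000000) mod 2 = 0+0+0+0+1+0+0+0+0+0+0+0+0+0+0+0+0+0+0+0+0+0+0+0+0+0 mod 2 = 1
  c[9] = d·G[:,9] = (01101101010100110101010101)·(00000100000000000000000000) mod 2 = 0+0+0+0+0+1+0+0+0+0+0+0+0+0+0+0+0+0+0+0+0+0+0+0+0+0 mod 2 = 1
  c[10] = d·G[:,10] = (01101101010100110101010101)·(00000010000000000000000000) mod 2 = 0+0+0+0+0+0+0+0+0+0+0+0+0+0+0+0+0+0+0+0+0+0+0+0+0+0 mod 2 = 0
  c[11] = d·G[:,11] = (01101101010100110101010101)·(00000001000000000000000000) mod 2 = 0+0+0+0+0+0+0+1+0+0+0+0+0+0+0+0+0+0+0+0+0+0+0+0+0+0 mod 2 = 1
  c[12] = d·G[:,12] = (01101101010100110101010101)·(00000000100000000000000000) mod 2 = 0+0+0+0+0+0+0+0+0+0+0+0+0+0+0+0+0+0+0+0+0+0+0+0+0+0 mod 2 = 0
  c[13] = d·G[:,13] = (01101101010100110101010101)·(00000000010000000000000000) mod 2 = 0+0+0+0+0+0+0+0+0+1+0+0+0+0+0+0+0+0+0+0+0+0+0+0+0+0 mod 2 = 1
  c[14] = d·G[:,14] = (01101101010100110101010101)·(00000000001000000000000000) mod 2 = 0+0+0+0+0+0+0+0+0+0+0+0+0+0+0+0+0+0+0+0+0+0+0+0+0+0 mod 2 = 0
  c[15] = d·G[:,15] = (01101101010100110101010101)·(00000000000111111111111111) mod 2 = 0+0+0+0+0+0+0+0+0+0+0+1+0+0+1+1+0+1+0+1+0+1+0+1+0+1 mod 2 = 0
  c[16] = d·G[:,16] = (01101101010100110101010101)·(00000000000100000000000000) mod 2 = 0+0+0+0+0+0+0+0+0+0+0+1+0+0+0+0+0+0+0+0+0+0+0+0+0+0 mod 2 = 1
  c[17] = d·G[:,17] = (01101101010100110101010101)·(00000000000010000000000000) mod 2 = 0+0+0+0+0+0+0+0+0+0+0+0+0+0+0+0+0+0+0+0+0+0+0+0+0+0 mod 2 = 0
  c[18] = d·G[:,18] = (01101101010100110101010101)·(00000000000001000000000000) mod 2 = 0+0+0+0+0+0+0+0+0+0+0+0+0+0+0+0+0+0+0+0+0+0+0+0+0+0 mod 2 = 0
  c[19] = d·G[:,19] = (01101101010100110101010101)·(00000000000000100000000000) mod 2 = 0+0+0+0+0+0+0+0+0+0+0+0+0+0+1+0+0+0+0+0+0+0+0+0+0+0 mod 2 = 1
  c[20] = d·G[:,20] = (01101101010100110101010101)·(00000000000000010000000000) mod 2 = 0+0+0+0+0+0+0+0+0+0+0+0+0+0+0+1+0+0+0+0+0+0+0+0+0+0 mod 2 = 1
  c[21] = d·G[:,21] = (01101101010100110101010101)·(00000000000000001000000000) mod 2 = 0+0+0+0+0+0+0+0+0+0+0+0+0+0+0+0+0+0+0+0+0+0+0+0+0+0 mod 2 = 0
  c[22] = d·G[:,22] = (01101101010100110101010101)·(00000000000000000100000000) mod 2 = 0+0+0+0+0+0+0+0+0+0+0+0+0+0+0+0+0+1+0+0+0+0+0+0+0+0 mod 2 = 1
  c[23] = d·G[:,23] = (01101101010100110101010101)·(00000000000000000010000000) mod 2 = 0+0+0+0+0+0+0+0+0+0+0+0+0+0+0+0+0+0+0+0+0+0+0+0+0+0 mod 2 = 0
  c[24] = d·G[:,24] = (01101101010100110101010101)·(00000000000000000001000000) mod 2 = 0+0+0+0+0+0+0+0+0+0+0+0+0+0+0+0+0+0+0+1+0+0+0+0+0+0 mod 2 = 1
  c[25] = d·G[:,25] = (01101101010100110101010101)·(00000000000000000000100000) mod 2 = 0+0+0+0+0+0+0+0+0+0+0+0+0+0+0+0+0+0+0+0+0+0+0+0+0+0 mod 2 = 0
  c[26] = d·G[:,26] = (01101101010100110101010101)·(00000000000000000000010000) mod 2 = 0+0+0+0+0+0+0+0+0+0+0+0+0+0+0+0+0+0+0+0+0+1+0+0+0+0 mod 2 = 1
  c[27] = d·G[:,27] = (01101101010100110101010101)·(00000000000000000000001000) mod 2 = 0+0+0+0+0+0+0+0+0+0+0+0+0+0+0+0+0+0+0+0+0+0+0+0+0+0 mod 2 = 0
  c[28] = d·G[:,28] = (01101101010100110101010101)·(00000000000000000000000100) mod 2 = 0+0+0+0+0+0+0+0+0+0+0+0+0+0+0+0+0+0+0+0+0+0+0+1+0+0 mod 2 = 1
  c[29] = d·G[:,29] = (01101101010100110101010101)·(00000000000000000000000010) mod 2 = 0+0+0+0+0+0+0+0+0+0+0+0+0+0+0+0+0+0+0+0+0+0+0+0+0+0 mod 2 = 0
  c[30] = d·G[:,30] = (01101101010100110101010101)·(00000000000000000000000001) mod 2 = 0+0+0+0+0+0+0+0+0+0+0+0+0+0+0+0+0+0+0+0+0+0+0+0+0+1 mod 2 = 1
Codeword = 1001110011010100100110101010101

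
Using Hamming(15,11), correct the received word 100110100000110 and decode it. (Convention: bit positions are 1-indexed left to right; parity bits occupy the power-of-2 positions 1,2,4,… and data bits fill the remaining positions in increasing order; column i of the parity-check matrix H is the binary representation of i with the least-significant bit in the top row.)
Syndrome s = H · r^T (mod 2), r = 100110100000110:
  s[0] = (101010101010101)·(100110100000110) mod 2 = 1+0+0+0+1+0+1+0+0+0+0+0+1+0+0 mod 2 = 0
  s[1] = (011001100110011)·(100110100000110) mod 2 = 0+0+0+0+0+0+1+0+0+0+0+0+0+1+0 mod 2 = 0
  s[2] = (000111100001111)·(100110100000110) mod 2 = 0+0+0+1+1+0+1+0+0+0+0+0+1+1+0 mod 2 = 1
  s[3] = (000000011111111)·(100110100000110) mod 2 = 0+0+0+0+0+0+0+0+0+0+0+0+1+1+0 mod 2 = 0
Syndrome = 0010
Column 4 of H equals this syndrome → error at bit 4 (1-indexed).
Flip bit 4: 100110100000110 → 100010100000110
Extract data bits at positions {3,5,6,7,9,10,11,12,13,14,15}: 01010000110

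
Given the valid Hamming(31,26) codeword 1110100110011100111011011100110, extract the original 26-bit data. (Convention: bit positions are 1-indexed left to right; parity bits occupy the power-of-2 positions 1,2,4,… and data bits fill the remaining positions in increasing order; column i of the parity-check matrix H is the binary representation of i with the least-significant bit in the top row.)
Parity bits occupy power-of-2 positions; data bits are at positions {3,5,6,7,9,10,11,12,13,14,15,17,18,19,20,21,22,23,24,25,26,27,28,29,30,31} (1-indexed).
Extract: c[3]=1 c[5]=1 c[6]=0 c[7]=0 c[9]=1 c[10]=0 c[11]=0 c[12]=1 c[13]=1 c[14]=1 c[15]=0 c[17]=1 c[18]=1 c[19]=1 c[20]=0 c[21]=1 c[22]=1 c[23]=0 c[24]=1 c[25]=1 c[26]=1 c[27]=0 c[28]=0 c[29]=1 c[30]=1 c[31]=0
Data = 11001001110111011011100110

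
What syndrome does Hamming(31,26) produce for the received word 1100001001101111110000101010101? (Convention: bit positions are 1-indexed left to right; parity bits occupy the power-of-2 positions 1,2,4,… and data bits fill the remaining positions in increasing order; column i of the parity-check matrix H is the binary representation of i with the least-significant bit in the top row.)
Syndrome s = H · r^T (mod 2), r = 1100001001101111110000101010101:
  s[0] = (1010101010101010101010101010101)·(1100001001101111110000101010101) mod 2 = 1+0+0+0+0+0+1+0+0+0+1+0+1+0+1+0+1+0+0+0+0+0+1+0+1+0+1+0+1+0+1 mod 2 = 1
  s[1] = (0110011001100110011001100110011)·(1100001001101111110000101010101) mod 2 = 0+1+0+0+0+0+1+0+0+1+1+0+0+1+1+0+0+1+0+0+0+0+1+0+0+0+1+0+0+0+1 mod 2 = 0
  s[2] = (0001111000011110000111100001111)·(1100001001101111110000101010101) mod 2 = 0+0+0+0+0+0+1+0+0+0+0+0+1+1+1+0+0+0+0+0+0+0+1+0+0+0+0+0+1+0+1 mod 2 = 1
  s[3] = (0000000111111110000000011111111)·(1100001001101111110000101010101) mod 2 = 0+0+0+0+0+0+0+0+0+1+1+0+1+1+1+0+0+0+0+0+0+0+0+0+1+0+1+0+1+0+1 mod 2 = 1
  s[4] = (0000000000000001111111111111111)·(1100001001101111110000101010101) mod 2 = 0+0+0+0+0+0+0+0+0+0+0+0+0+0+0+1+1+1+0+0+0+0+1+0+1+0+1+0+1+0+1 mod 2 = 0
Syndrome = 10110
Non-zero syndrome: error at position 13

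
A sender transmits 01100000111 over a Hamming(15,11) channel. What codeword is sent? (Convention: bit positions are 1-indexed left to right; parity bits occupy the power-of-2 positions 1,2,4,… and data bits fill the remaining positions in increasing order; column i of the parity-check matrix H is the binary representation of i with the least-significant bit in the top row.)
Codeword c = d · G (mod 2), d = 01100000111:
  c[0] = d·G[:,0] = (01100000111)·(11011010101) mod 2 = 0+1+0+0+0+0+0+0+1+0+1 mod 2 = 1
  c[1] = d·G[:,1] = (01100000111)·(10110110011) mod 2 = 0+0+1+0+0+0+0+0+0+1+1 mod 2 = 1
  c[2] = d·G[:,2] = (01100000111)·(10000000000) mod 2 = 0+0+0+0+0+0+0+0+0+0+0 mod 2 = 0
  c[3] = d·G[:,3] = (01100000111)·(01110001111) mod 2 = 0+1+1+0+0+0+0+0+1+1+1 mod 2 = 1
  c[4] = d·G[:,4] = (01100000111)·(01000000000) mod 2 = 0+1+0+0+0+0+0+0+0+0+0 mod 2 = 1
  c[5] = d·G[:,5] = (01100000111)·(00100000000) mod 2 = 0+0+1+0+0+0+0+0+0+0+0 mod 2 = 1
  c[6] = d·G[:,6] = (01100000111)·(00010000000) mod 2 = 0+0+0+0+0+0+0+0+0+0+0 mod 2 = 0
  c[7] = d·G[:,7] = (01100000111)·(00001111111) mod 2 = 0+0+0+0+0+0+0+0+1+1+1 mod 2 = 1
  c[8] = d·G[:,8] = (01100000111)·(00001000000) mod 2 = 0+0+0+0+0+0+0+0+0+0+0 mod 2 = 0
  c[9] = d·G[:,9] = (01100000111)·(00000100000) mod 2 = 0+0+0+0+0+0+0+0+0+0+0 mod 2 = 0
  c[10] = d·G[:,10] = (01100000111)·(00000010000) mod 2 = 0+0+0+0+0+0+0+0+0+0+0 mod 2 = 0
  c[11] = d·G[:,11] = (01100000111)·(00000001000) mod 2 = 0+0+0+0+0+0+0+0+0+0+0 mod 2 = 0
  c[12] = d·G[:,12] = (01100000111)·(00000000100) mod 2 = 0+0+0+0+0+0+0+0+1+0+0 mod 2 = 1
  c[13] = d·G[:,13] = (01100000111)·(00000000010) mod 2 = 0+0+0+0+0+0+0+0+0+1+0 mod 2 = 1
  c[14] = d·G[:,14] = (01100000111)·(00000000001) mod 2 = 0+0+0+0+0+0+0+0+0+0+1 mod 2 = 1
Codeword = 110111010000111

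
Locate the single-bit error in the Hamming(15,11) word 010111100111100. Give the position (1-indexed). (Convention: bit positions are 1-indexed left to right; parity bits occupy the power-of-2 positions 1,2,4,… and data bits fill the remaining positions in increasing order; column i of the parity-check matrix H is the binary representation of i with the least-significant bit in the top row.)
Syndrome s = H · r^T (mod 2), r = 010111100111100:
  s[0] = (101010101010101)·(010111100111100) mod 2 = 0+0+0+0+1+0+1+0+0+0+1+0+1+0+0 mod 2 = 0
  s[1] = (011001100110011)·(010111100111100) mod 2 = 0+1+0+0+0+1+1+0+0+1+1+0+0+0+0 mod 2 = 1
  s[2] = (000111100001111)·(010111100111100) mod 2 = 0+0+0+1+1+1+1+0+0+0+0+1+1+0+0 mod 2 = 0
  s[3] = (000000011111111)·(010111100111100) mod 2 = 0+0+0+0+0+0+0+0+0+1+1+1+1+0+0 mod 2 = 0
Syndrome = 0100
Column i of H is the binary representation of i, so the syndrome is the binary index of the flipped bit.
Read s = 0100 with s[0] as LSB: 0·2^0 + 1·2^1 + 0·2^2 + 0·2^3 = 2.
Error is at bit position 2.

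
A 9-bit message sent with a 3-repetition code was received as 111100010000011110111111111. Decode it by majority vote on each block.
Split into 3-bit blocks and majority-vote each:
  block 1 = 111: 3 ones, 0 zeros → 1
  block 2 = 100: 1 ones, 2 zeros → 0
  block 3 = 010: 1 ones, 2 zeros → 0
  block 4 = 000: 0 ones, 3 zeros → 0
  block 5 = 011: 2 ones, 1 zeros → 1
  block 6 = 110: 2 ones, 1 zeros → 1
  block 7 = 111: 3 ones, 0 zeros → 1
  block 8 = 111: 3 ones, 0 zeros → 1
  block 9 = 111: 3 ones, 0 zeros → 1
Decoded = 100011111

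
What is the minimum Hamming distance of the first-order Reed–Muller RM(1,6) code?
d_min = 32 (RM(1,6) has length 64 and minimum distance 2^(m−1) = 32).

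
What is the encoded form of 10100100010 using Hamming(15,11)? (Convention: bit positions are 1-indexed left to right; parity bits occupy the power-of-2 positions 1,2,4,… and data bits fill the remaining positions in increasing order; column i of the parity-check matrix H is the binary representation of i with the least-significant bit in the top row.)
Codeword c = d · G (mod 2), d = 10100100010:
  c[0] = d·G[:,0] = (10100100010)·(11011010101) mod 2 = 1+0+0+0+0+0+0+0+0+0+0 mod 2 = 1
  c[1] = d·G[:,1] = (10100100010)·(10110110011) mod 2 = 1+0+1+0+0+1+0+0+0+1+0 mod 2 = 0
  c[2] = d·G[:,2] = (10100100010)·(10000000000) mod 2 = 1+0+0+0+0+0+0+0+0+0+0 mod 2 = 1
  c[3] = d·G[:,3] = (10100100010)·(01110001111) mod 2 = 0+0+1+0+0+0+0+0+0+1+0 mod 2 = 0
  c[4] = d·G[:,4] = (10100100010)·(01000000000) mod 2 = 0+0+0+0+0+0+0+0+0+0+0 mod 2 = 0
  c[5] = d·G[:,5] = (10100100010)·(00100000000) mod 2 = 0+0+1+0+0+0+0+0+0+0+0 mod 2 = 1
  c[6] = d·G[:,6] = (10100100010)·(00010000000) mod 2 = 0+0+0+0+0+0+0+0+0+0+0 mod 2 = 0
  c[7] = d·G[:,7] = (10100100010)·(00001111111) mod 2 = 0+0+0+0+0+1+0+0+0+1+0 mod 2 = 0
  c[8] = d·G[:,8] = (10100100010)·(00001000000) mod 2 = 0+0+0+0+0+0+0+0+0+0+0 mod 2 = 0
  c[9] = d·G[:,9] = (10100100010)·(00000100000) mod 2 = 0+0+0+0+0+1+0+0+0+0+0 mod 2 = 1
  c[10] = d·G[:,10] = (10100100010)·(00000010000) mod 2 = 0+0+0+0+0+0+0+0+0+0+0 mod 2 = 0
  c[11] = d·G[:,11] = (10100100010)·(00000001000) mod 2 = 0+0+0+0+0+0+0+0+0+0+0 mod 2 = 0
  c[12] = d·G[:,12] = (10100100010)·(00000000100) mod 2 = 0+0+0+0+0+0+0+0+0+0+0 mod 2 = 0
  c[13] = d·G[:,13] = (10100100010)·(00000000010) mod 2 = 0+0+0+0+0+0+0+0+0+1+0 mod 2 = 1
  c[14] = d·G[:,14] = (10100100010)·(00000000001) mod 2 = 0+0+0+0+0+0+0+0+0+0+0 mod 2 = 0
Codeword = 101001000100010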